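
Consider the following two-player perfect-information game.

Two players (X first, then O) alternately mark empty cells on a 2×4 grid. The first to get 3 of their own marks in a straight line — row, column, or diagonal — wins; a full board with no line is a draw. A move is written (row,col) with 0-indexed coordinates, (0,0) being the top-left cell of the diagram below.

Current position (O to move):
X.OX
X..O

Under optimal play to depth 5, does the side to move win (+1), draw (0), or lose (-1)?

[X.OX/X..O] O move#1: (0,1):+0/XOOX/X..O*, (1,1):+0/X.OX/XO.O, (1,2):+0/X.OX/X.OO
[XOOX/X..O] X move#2: (1,1):+0/XOOX/XX.O*, (1,2):+0/XOOX/X.XO
[XOOX/XX.O] O move#3: (1,2):+0/XOOX/XXOO*
[XOOX/XXOO] end (terminal +0, X#4); searched X.OX/X..O to 5

value(X.OX/X..O, O) = 0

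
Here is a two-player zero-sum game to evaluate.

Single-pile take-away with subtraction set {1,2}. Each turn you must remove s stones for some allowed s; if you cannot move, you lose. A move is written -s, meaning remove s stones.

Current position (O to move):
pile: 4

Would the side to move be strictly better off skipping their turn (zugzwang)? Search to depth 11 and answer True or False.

zugzwang(4, O) = False

ply 1, O at 4 | -1=+1→3*; -2=-1→2
ply 2, X at 3 | -1=-1→2*; -2=-1→1
ply 3, O at 2 | -1=-1→1; -2=+1→0*
ply 4: 0 is terminal -1 (X); from 4 depth 11
suppose O passes — search the same position with X to move:
pass> ply 1, X at 4 | -1=+1→3*; -2=-1→2
pass> ply 2, O at 3 | -1=-1→2*; -2=-1→1
pass> ply 3, X at 2 | -1=-1→1; -2=+1→0*
pass> ply 4: 0 is terminal -1 (O); from 4 depth 11
for O: play +1, pass -1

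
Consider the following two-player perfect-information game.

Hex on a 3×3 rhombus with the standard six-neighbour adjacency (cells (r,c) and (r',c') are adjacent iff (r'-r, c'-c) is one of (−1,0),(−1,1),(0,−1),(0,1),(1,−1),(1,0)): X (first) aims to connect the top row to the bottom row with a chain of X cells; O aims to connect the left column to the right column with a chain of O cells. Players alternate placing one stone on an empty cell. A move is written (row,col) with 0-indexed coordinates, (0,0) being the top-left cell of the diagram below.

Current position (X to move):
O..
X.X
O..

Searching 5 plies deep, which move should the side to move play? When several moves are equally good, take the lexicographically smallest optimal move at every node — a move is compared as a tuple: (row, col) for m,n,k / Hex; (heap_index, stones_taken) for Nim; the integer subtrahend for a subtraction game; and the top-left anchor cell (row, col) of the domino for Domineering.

X's best at [O../X.X/O..]: (0,1)

p1 X@[O../X.X/O..]: (0,1)[OX./X.X/O..]+1* (0,2)[O.X/X.X/O..]+1 (1,1)[O../XXX/O..]+1 (2,1)[O../X.X/OX.]-1 (2,2)[O../X.X/O.X]-1
p2 O@[OX./X.X/O..]: (0,2)[OXO/X.X/O..]-1* (1,1)[OX./XOX/O..]-1 (2,1)[OX./X.X/OO.]-1 (2,2)[OX./X.X/O.O]-1
p3 X@[OXO/X.X/O..]: (1,1)[OXO/XXX/O..]+1* (2,1)[OXO/X.X/OX.]-1 (2,2)[OXO/X.X/O.X]-1
p4 O@[OXO/XXX/O..]: (2,1)[OXO/XXX/OO.]-1* (2,2)[OXO/XXX/O.O]-1
p5 X@[OXO/XXX/OO.]: (2,2)[OXO/XXX/OOX]+1*
p6 O@[OXO/XXX/OOX] terminal -1; root [O../X.X/O..] d5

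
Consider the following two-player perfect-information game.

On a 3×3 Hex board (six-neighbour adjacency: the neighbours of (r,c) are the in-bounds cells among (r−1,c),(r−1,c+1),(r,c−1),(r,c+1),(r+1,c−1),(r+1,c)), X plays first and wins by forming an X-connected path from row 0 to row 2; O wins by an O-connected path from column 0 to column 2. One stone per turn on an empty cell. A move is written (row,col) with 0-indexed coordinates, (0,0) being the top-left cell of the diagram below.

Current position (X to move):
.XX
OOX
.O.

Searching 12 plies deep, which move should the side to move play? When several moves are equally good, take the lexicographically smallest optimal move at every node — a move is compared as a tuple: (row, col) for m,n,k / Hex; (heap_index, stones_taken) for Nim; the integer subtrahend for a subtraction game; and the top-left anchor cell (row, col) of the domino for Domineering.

X's best at [.XX/OOX/.O.]: (2,2)

p1 X@[.XX/OOX/.O.]: (0,0)[XXX/OOX/.O.]-1 (2,0)[.XX/OOX/XO.]-1 (2,2)[.XX/OOX/.OX]+1*
p2 O@[.XX/OOX/.OX] terminal -1; root [.XX/OOX/.O.] d12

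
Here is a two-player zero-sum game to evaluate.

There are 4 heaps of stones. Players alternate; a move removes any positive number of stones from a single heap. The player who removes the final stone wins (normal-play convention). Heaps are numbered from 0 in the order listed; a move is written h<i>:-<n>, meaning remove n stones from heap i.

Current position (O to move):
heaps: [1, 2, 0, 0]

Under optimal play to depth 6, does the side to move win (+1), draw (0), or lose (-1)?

value((1,2,0,0), O) = +1

[(1,2,0,0)] O move#1: h0:-1:-1/(0,2,0,0), h1:-1:+1/(1,1,0,0)*, h1:-2:-1/(1,0,0,0)
[(1,1,0,0)] X move#2: h0:-1:-1/(0,1,0,0)*, h1:-1:-1/(1,0,0,0)
[(0,1,0,0)] O move#3: h1:-1:+1/(0,0,0,0)*
[(0,0,0,0)] end (terminal -1, X#4); searched (1,2,0,0) to 6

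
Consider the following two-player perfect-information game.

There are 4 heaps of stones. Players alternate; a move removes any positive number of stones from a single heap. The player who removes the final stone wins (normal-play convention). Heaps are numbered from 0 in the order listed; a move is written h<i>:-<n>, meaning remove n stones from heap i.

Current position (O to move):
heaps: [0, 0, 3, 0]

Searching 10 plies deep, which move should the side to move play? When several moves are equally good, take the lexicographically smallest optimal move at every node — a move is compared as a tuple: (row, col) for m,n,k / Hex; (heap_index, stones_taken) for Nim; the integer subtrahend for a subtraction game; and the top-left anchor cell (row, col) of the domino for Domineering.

O's best at [(0,0,3,0)]: h2:-3

[(0,0,3,0)] O move#1: h2:-1:-1/(0,0,2,0), h2:-2:-1/(0,0,1,0), h2:-3:+1/(0,0,0,0)*
[(0,0,0,0)] end (terminal -1, X#2); searched (0,0,3,0) to 10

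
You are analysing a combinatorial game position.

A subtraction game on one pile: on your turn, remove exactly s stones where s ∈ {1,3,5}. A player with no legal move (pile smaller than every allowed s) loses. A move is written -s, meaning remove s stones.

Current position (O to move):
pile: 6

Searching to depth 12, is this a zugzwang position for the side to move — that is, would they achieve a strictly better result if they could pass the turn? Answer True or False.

zugzwang(6, O) = True

[6] O move#1: -1:-1/5*, -3:-1/3, -5:-1/1
[5] X move#2: -1:+1/4*, -3:+1/2, -5:+1/0
[4] O move#3: -1:-1/3*, -3:-1/1
[3] X move#4: -1:+1/2*, -3:+1/0
[2] O move#5: -1:-1/1*
[1] X move#6: -1:+1/0*
[0] end (terminal -1, O#7); searched 6 to 12
pass branch (X moves first from the same position):
  | [6] X move#1: -1:-1/5*, -3:-1/3, -5:-1/1
  | [5] O move#2: -1:+1/4*, -3:+1/2, -5:+1/0
  | [4] X move#3: -1:-1/3*, -3:-1/1
  | [3] O move#4: -1:+1/2*, -3:+1/0
  | [2] X move#5: -1:-1/1*
  | [1] O move#6: -1:+1/0*
  | [0] end (terminal -1, X#7); searched 6 to 12
O moving scores -1; O passing scores +1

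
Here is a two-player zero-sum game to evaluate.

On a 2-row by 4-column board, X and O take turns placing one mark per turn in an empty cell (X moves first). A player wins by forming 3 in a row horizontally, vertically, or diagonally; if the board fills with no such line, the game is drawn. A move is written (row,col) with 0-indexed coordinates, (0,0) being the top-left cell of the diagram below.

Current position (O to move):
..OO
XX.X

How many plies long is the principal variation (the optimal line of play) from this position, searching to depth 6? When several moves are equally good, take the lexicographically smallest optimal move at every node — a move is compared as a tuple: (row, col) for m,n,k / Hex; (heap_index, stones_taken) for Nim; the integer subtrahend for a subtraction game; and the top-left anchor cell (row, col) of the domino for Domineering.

ply 1, O at ..OO/XX.X | (0,0)=-1→O.OO/XX.X; (0,1)=+1→.OOO/XX.X*; (1,2)=+0→..OO/XXOX
ply 2: .OOO/XX.X is terminal -1 (X); from ..OO/XX.X depth 6

PV length from [..OO/XX.X]: 1 ply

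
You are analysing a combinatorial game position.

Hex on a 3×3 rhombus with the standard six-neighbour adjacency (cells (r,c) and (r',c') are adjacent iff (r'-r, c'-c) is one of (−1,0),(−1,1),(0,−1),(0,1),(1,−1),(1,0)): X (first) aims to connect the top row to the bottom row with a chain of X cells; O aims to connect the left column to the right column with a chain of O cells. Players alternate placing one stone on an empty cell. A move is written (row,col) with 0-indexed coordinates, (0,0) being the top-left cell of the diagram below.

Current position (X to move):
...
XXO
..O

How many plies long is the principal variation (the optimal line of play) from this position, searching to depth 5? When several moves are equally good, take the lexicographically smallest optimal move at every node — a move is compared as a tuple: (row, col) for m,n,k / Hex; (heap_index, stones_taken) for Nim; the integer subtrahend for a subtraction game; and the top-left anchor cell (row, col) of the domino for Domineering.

PV length from [.../XXO/..O]: 5 plies

ply 1, X at .../XXO/..O | (0,0)=+1→X../XXO/..O*; (0,1)=+1→.X./XXO/..O; (0,2)=+1→..X/XXO/..O; (2,0)=+1→.../XXO/X.O; (2,1)=+1→.../XXO/.XO
ply 2, O at X../XXO/..O | (0,1)=-1→XO./XXO/..O*; (0,2)=-1→X.O/XXO/..O; (2,0)=-1→X../XXO/O.O; (2,1)=-1→X../XXO/.OO
ply 3, X at XO./XXO/..O | (0,2)=+1→XOX/XXO/..O*; (2,0)=+1→XO./XXO/X.O; (2,1)=+1→XO./XXO/.XO
ply 4, O at XOX/XXO/..O | (2,0)=-1→XOX/XXO/O.O*; (2,1)=-1→XOX/XXO/.OO
ply 5, X at XOX/XXO/O.O | (2,1)=+1→XOX/XXO/OXO*
ply 6: XOX/XXO/OXO is terminal -1 (O); from .../XXO/..O depth 5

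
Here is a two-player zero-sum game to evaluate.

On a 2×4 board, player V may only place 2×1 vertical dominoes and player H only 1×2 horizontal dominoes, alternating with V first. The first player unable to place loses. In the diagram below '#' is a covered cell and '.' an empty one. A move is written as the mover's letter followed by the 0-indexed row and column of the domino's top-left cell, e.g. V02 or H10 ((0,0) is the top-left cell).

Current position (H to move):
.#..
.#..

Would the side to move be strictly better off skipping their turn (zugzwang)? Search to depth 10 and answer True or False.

zugzwang(.#../.#.., H) = False

p1 H@[.#../.#..]: H02[.###/.#..]+1* H12[.#../.###]+1
p2 V@[.###/.#..]: V00[####/##..]-1*
p3 H@[####/##..]: H12[####/####]+1*
p4 V@[####/####] terminal -1; root [.#../.#..] d10
pass branch (V moves first from the same position):
  | p1 V@[.#../.#..]: V00[##../##..]-1 V02[.##./.##.]+1* V03[.#.#/.#.#]+1
  | p2 H@[.##./.##.] terminal -1; root [.#../.#..] d10
H moving scores +1; H passing scores -1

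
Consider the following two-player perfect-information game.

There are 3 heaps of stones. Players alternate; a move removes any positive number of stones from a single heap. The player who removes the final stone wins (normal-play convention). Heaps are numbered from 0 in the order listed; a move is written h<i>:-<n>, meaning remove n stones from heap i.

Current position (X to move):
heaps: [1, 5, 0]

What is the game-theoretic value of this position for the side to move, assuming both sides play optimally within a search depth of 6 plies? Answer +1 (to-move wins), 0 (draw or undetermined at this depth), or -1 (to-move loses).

value((1,5,0), X) = +1

p1 X@[(1,5,0)]: h0:-1[(0,5,0)]-1 h1:-1[(1,4,0)]-1 h1:-2[(1,3,0)]-1 h1:-3[(1,2,0)]-1 h1:-4[(1,1,0)]+1* h1:-5[(1,0,0)]-1
p2 O@[(1,1,0)]: h0:-1[(0,1,0)]-1* h1:-1[(1,0,0)]-1
p3 X@[(0,1,0)]: h1:-1[(0,0,0)]+1*
p4 O@[(0,0,0)] terminal -1; root [(1,5,0)] d6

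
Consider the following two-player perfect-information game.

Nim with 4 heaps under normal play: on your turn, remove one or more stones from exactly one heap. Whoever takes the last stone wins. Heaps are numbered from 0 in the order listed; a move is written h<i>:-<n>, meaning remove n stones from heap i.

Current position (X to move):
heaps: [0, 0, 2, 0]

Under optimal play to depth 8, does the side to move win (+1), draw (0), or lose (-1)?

value((0,0,2,0), X) = +1

p1 X@[(0,0,2,0)]: h2:-1[(0,0,1,0)]-1 h2:-2[(0,0,0,0)]+1*
p2 O@[(0,0,0,0)] terminal -1; root [(0,0,2,0)] d8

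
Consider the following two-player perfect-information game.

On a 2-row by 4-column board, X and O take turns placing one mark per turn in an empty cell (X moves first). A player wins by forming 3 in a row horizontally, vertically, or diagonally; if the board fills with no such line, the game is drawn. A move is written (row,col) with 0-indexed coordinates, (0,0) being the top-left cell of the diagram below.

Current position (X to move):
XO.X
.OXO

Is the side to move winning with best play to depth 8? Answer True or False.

X winning at [XO.X/.OXO]: False

ply 1, X at XO.X/.OXO | (0,2)=+0→XOXX/.OXO*; (1,0)=+0→XO.X/XOXO
ply 2, O at XOXX/.OXO | (1,0)=+0→XOXX/OOXO*
ply 3: XOXX/OOXO is terminal +0 (X); from XO.X/.OXO depth 8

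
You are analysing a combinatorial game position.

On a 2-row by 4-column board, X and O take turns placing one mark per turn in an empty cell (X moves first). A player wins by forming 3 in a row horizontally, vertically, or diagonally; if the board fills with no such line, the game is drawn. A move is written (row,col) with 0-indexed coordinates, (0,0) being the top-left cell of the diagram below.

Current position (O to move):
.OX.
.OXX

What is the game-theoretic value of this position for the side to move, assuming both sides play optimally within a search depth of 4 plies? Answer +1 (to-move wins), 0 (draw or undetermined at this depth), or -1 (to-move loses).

p1 O@[.OX./.OXX]: (0,0)[OOX./.OXX]+0* (0,3)[.OXO/.OXX]+0 (1,0)[.OX./OOXX]+0
p2 X@[OOX./.OXX]: (0,3)[OOXX/.OXX]+0* (1,0)[OOX./XOXX]+0
p3 O@[OOXX/.OXX]: (1,0)[OOXX/OOXX]+0*
p4 X@[OOXX/OOXX] terminal +0; root [.OX./.OXX] d4

value(.OX./.OXX, O) = 0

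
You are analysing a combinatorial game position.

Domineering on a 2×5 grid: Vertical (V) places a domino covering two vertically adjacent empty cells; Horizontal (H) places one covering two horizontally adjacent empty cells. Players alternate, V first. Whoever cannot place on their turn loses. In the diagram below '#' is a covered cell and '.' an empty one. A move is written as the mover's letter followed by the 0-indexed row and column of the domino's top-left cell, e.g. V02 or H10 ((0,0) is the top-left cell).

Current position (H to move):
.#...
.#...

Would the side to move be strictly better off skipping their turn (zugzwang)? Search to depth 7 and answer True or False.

zugzwang(.#.../.#..., H) = False

ply 1, H at .#.../.#... | H02=-1→.###./.#...*; H03=-1→.#.##/.#...; H12=-1→.#.../.###.; H13=-1→.#.../.#.##
ply 2, V at .###./.#... | V00=-1→####./##...; V04=+1→.####/.#..#*
ply 3, H at .####/.#..# | H12=-1→.####/.####*
ply 4, V at .####/.#### | V00=+1→#####/#####*
ply 5: #####/##### is terminal -1 (H); from .#.../.#... depth 7
suppose H passes — search the same position with V to move:
pass> ply 1, V at .#.../.#... | V00=-1→##.../##...; V02=-1→.##../.##..; V03=+1→.#.#./.#.#.*; V04=-1→.#..#/.#..#
pass> ply 2: .#.#./.#.#. is terminal -1 (H); from .#.../.#... depth 7
for H: play -1, pass -1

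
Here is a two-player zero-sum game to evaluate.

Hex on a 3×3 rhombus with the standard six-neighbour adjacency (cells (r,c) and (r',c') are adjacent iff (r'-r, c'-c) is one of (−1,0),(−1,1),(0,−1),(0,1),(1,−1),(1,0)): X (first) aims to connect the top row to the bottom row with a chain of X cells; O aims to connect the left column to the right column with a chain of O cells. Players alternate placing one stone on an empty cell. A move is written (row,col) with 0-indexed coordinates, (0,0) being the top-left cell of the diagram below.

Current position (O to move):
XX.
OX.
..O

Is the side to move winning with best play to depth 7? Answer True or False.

ply 1, O at XX./OX./..O | (0,2)=-1→XXO/OX./..O*; (1,2)=-1→XX./OXO/..O; (2,0)=-1→XX./OX./O.O; (2,1)=-1→XX./OX./.OO
ply 2, X at XXO/OX./..O | (1,2)=+1→XXO/OXX/..O*; (2,0)=+1→XXO/OX./X.O; (2,1)=+1→XXO/OX./.XO
ply 3, O at XXO/OXX/..O | (2,0)=-1→XXO/OXX/O.O*; (2,1)=-1→XXO/OXX/.OO
ply 4, X at XXO/OXX/O.O | (2,1)=+1→XXO/OXX/OXO*
ply 5: XXO/OXX/OXO is terminal -1 (O); from XX./OX./..O depth 7

O winning at [XX./OX./..O]: False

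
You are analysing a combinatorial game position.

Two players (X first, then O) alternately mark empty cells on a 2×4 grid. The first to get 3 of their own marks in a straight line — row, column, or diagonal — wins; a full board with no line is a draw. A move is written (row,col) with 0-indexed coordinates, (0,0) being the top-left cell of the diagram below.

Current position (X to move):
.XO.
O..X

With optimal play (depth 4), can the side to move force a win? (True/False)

[.XO./O..X] X move#1: (0,0):+0/XXO./O..X*, (0,3):+0/.XOX/O..X, (1,1):+0/.XO./OX.X, (1,2):+0/.XO./O.XX
[XXO./O..X] O move#2: (0,3):+0/XXOO/O..X*, (1,1):+0/XXO./OO.X, (1,2):+0/XXO./O.OX
[XXOO/O..X] X move#3: (1,1):+0/XXOO/OX.X*, (1,2):+0/XXOO/O.XX
[XXOO/OX.X] O move#4: (1,2):+0/XXOO/OXOX*
[XXOO/OXOX] end (terminal +0, X#5); searched .XO./O..X to 4

X winning at [.XO./O..X]: False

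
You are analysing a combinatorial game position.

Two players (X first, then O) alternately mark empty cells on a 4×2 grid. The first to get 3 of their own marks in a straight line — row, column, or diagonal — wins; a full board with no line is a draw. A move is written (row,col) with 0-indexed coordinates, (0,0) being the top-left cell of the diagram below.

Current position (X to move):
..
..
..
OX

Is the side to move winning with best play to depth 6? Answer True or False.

X winning at [../../../OX]: False

ply 1, X at ../../../OX | (0,0)=+0→X./../../OX*; (0,1)=+0→.X/../../OX; (1,0)=+0→../X./../OX; (1,1)=+0→../.X/../OX; (2,0)=+0→../../X./OX; (2,1)=+0→../../.X/OX
ply 2, O at X./../../OX | (0,1)=+0→XO/../../OX*; (1,0)=+0→X./O./../OX; (1,1)=+0→X./.O/../OX; (2,0)=+0→X./../O./OX; (2,1)=+0→X./../.O/OX
ply 3, X at XO/../../OX | (1,0)=+0→XO/X./../OX*; (1,1)=+0→XO/.X/../OX; (2,0)=+0→XO/../X./OX; (2,1)=+0→XO/../.X/OX
ply 4, O at XO/X./../OX | (1,1)=-1→XO/XO/../OX; (2,0)=+0→XO/X./O./OX*; (2,1)=-1→XO/X./.O/OX
ply 5, X at XO/X./O./OX | (1,1)=+0→XO/XX/O./OX*; (2,1)=+0→XO/X./OX/OX
ply 6, O at XO/XX/O./OX | (2,1)=+0→XO/XX/OO/OX*
ply 7: XO/XX/OO/OX is terminal +0 (X); from ../../../OX depth 6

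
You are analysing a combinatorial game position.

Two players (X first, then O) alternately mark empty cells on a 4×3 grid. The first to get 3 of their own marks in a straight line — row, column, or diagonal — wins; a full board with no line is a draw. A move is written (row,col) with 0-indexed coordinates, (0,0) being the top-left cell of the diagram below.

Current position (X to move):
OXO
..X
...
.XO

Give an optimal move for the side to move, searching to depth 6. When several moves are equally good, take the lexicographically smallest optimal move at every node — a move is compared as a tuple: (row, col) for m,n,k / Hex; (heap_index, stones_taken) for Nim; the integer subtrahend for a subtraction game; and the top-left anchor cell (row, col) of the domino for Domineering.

[OXO/..X/.../.XO] X move#1: (1,0):-1/OXO/X.X/.../.XO, (1,1):+1/OXO/.XX/.../.XO*, (2,0):+0/OXO/..X/X../.XO, (2,1):+1/OXO/..X/.X./.XO, (2,2):-1/OXO/..X/..X/.XO, (3,0):+1/OXO/..X/.../XXO
[OXO/.XX/.../.XO] O move#2: (1,0):-1/OXO/OXX/.../.XO*, (2,0):-1/OXO/.XX/O../.XO, (2,1):-1/OXO/.XX/.O./.XO, (2,2):-1/OXO/.XX/..O/.XO, (3,0):-1/OXO/.XX/.../OXO
[OXO/OXX/.../.XO] X move#3: (2,0):-1/OXO/OXX/X../.XO, (2,1):+1/OXO/OXX/.X./.XO*, (2,2):-1/OXO/OXX/..X/.XO, (3,0):-1/OXO/OXX/.../XXO
[OXO/OXX/.X./.XO] end (terminal -1, O#4); searched OXO/..X/.../.XO to 6

X's best at [OXO/..X/.../.XO]: (1,1)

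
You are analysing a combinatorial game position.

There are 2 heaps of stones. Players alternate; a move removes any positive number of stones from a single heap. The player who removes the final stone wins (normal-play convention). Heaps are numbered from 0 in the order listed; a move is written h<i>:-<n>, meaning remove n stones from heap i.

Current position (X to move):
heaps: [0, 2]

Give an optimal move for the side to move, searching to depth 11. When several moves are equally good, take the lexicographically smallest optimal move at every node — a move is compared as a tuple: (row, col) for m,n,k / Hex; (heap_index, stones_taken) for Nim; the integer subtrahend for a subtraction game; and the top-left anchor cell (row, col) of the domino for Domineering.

p1 X@[(0,2)]: h1:-1[(0,1)]-1 h1:-2[(0,0)]+1*
p2 O@[(0,0)] terminal -1; root [(0,2)] d11

X's best at [(0,2)]: h1:-2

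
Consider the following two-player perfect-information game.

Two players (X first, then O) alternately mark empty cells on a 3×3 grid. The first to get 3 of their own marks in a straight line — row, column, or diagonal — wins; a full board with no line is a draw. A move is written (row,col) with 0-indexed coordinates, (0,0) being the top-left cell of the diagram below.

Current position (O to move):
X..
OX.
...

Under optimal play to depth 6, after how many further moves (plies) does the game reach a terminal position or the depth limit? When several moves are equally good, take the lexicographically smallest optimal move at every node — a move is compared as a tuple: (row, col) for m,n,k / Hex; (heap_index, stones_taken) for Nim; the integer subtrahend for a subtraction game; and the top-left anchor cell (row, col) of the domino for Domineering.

PV length from [X../OX./...]: 4 plies

[X../OX./...] O move#1: (0,1):-1/XO./OX./...*, (0,2):-1/X.O/OX./..., (1,2):-1/X../OXO/..., (2,0):-1/X../OX./O.., (2,1):-1/X../OX./.O., (2,2):-1/X../OX./..O
[XO./OX./...] X move#2: (0,2):+1/XOX/OX./...*, (1,2):+0/XO./OXX/..., (2,0):+1/XO./OX./X.., (2,1):+0/XO./OX./.X., (2,2):+1/XO./OX./..X
[XOX/OX./...] O move#3: (1,2):-1/XOX/OXO/...*, (2,0):-1/XOX/OX./O.., (2,1):-1/XOX/OX./.O., (2,2):-1/XOX/OX./..O
[XOX/OXO/...] X move#4: (2,0):+1/XOX/OXO/X..*, (2,1):+1/XOX/OXO/.X., (2,2):+1/XOX/OXO/..X
[XOX/OXO/X..] end (terminal -1, O#5); searched X../OX./... to 6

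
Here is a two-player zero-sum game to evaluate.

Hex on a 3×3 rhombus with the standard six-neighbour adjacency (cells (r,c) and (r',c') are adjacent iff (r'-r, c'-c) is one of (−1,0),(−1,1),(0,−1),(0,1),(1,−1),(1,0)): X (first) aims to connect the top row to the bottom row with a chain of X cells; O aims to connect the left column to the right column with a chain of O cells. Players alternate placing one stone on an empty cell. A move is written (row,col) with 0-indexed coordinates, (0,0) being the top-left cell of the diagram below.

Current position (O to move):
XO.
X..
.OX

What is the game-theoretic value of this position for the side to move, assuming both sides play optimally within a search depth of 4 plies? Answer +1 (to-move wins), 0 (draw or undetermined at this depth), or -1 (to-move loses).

ply 1, O at XO./X../.OX | (0,2)=-1→XOO/X../.OX*; (1,1)=-1→XO./XO./.OX; (1,2)=-1→XO./X.O/.OX; (2,0)=-1→XO./X../OOX
ply 2, X at XOO/X../.OX | (1,1)=+1→XOO/XX./.OX*; (1,2)=+1→XOO/X.X/.OX; (2,0)=+1→XOO/X../XOX
ply 3, O at XOO/XX./.OX | (1,2)=-1→XOO/XXO/.OX*; (2,0)=-1→XOO/XX./OOX
ply 4, X at XOO/XXO/.OX | (2,0)=+1→XOO/XXO/XOX*
ply 5: XOO/XXO/XOX is terminal -1 (O); from XO./X../.OX depth 4

value(XO./X../.OX, O) = -1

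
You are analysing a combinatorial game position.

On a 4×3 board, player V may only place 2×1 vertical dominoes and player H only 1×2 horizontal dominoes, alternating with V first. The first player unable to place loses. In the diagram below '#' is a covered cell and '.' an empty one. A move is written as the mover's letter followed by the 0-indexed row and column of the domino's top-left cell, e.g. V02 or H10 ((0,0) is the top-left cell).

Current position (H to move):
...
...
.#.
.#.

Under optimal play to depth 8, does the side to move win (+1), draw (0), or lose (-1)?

value(.../.../.#./.#., H) = -1

ply 1, H at .../.../.#./.#. | H00=-1→##./.../.#./.#.*; H01=-1→.##/.../.#./.#.; H10=-1→.../##./.#./.#.; H11=-1→.../.##/.#./.#.
ply 2, V at ##./.../.#./.#. | V02=+1→###/..#/.#./.#.*; V10=+1→##./#../##./.#.; V12=+1→##./..#/.##/.#.; V20=+1→##./.../##./##.; V22=+1→##./.../.##/.##
ply 3, H at ###/..#/.#./.#. | H10=-1→###/###/.#./.#.*
ply 4, V at ###/###/.#./.#. | V20=+1→###/###/##./##.*; V22=+1→###/###/.##/.##
ply 5: ###/###/##./##. is terminal -1 (H); from .../.../.#./.#. depth 8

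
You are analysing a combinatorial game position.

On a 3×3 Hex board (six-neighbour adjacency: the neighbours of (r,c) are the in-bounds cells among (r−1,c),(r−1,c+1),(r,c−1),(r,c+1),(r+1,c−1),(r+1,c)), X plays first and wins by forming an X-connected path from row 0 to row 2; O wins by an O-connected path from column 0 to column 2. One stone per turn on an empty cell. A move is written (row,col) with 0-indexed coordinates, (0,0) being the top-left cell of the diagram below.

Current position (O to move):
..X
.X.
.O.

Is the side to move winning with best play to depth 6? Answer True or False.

p1 O@[..X/.X./.O.]: (0,0)[O.X/.X./.O.]-1 (0,1)[.OX/.X./.O.]-1 (1,0)[..X/OX./.O.]-1 (1,2)[..X/.XO/.O.]-1 (2,0)[..X/.X./OO.]+1* (2,2)[..X/.X./.OO]-1
p2 X@[..X/.X./OO.]: (0,0)[X.X/.X./OO.]-1* (0,1)[.XX/.X./OO.]-1 (1,0)[..X/XX./OO.]-1 (1,2)[..X/.XX/OO.]-1 (2,2)[..X/.X./OOX]-1
p3 O@[X.X/.X./OO.]: (0,1)[XOX/.X./OO.]+1* (1,0)[X.X/OX./OO.]+1 (1,2)[X.X/.XO/OO.]+1 (2,2)[X.X/.X./OOO]+1
p4 X@[XOX/.X./OO.]: (1,0)[XOX/XX./OO.]-1* (1,2)[XOX/.XX/OO.]-1 (2,2)[XOX/.X./OOX]-1
p5 O@[XOX/XX./OO.]: (1,2)[XOX/XXO/OO.]+1* (2,2)[XOX/XX./OOO]+1
p6 X@[XOX/XXO/OO.] terminal -1; root [..X/.X./.O.] d6

O winning at [..X/.X./.O.]: True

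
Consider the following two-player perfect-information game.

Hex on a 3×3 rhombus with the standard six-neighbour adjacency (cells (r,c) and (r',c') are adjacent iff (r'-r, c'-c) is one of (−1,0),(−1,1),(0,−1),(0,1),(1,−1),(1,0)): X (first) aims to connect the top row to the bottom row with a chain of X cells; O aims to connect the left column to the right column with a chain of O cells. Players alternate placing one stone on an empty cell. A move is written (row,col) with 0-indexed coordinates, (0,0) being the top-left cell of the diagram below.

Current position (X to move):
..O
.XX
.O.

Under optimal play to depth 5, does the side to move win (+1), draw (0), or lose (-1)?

value(..O/.XX/.O., X) = +1

p1 X@[..O/.XX/.O.]: (0,0)[X.O/.XX/.O.]+1* (0,1)[.XO/.XX/.O.]+1 (1,0)[..O/XXX/.O.]+1 (2,0)[..O/.XX/XO.]-1 (2,2)[..O/.XX/.OX]-1
p2 O@[X.O/.XX/.O.]: (0,1)[XOO/.XX/.O.]-1* (1,0)[X.O/OXX/.O.]-1 (2,0)[X.O/.XX/OO.]-1 (2,2)[X.O/.XX/.OO]-1
p3 X@[XOO/.XX/.O.]: (1,0)[XOO/XXX/.O.]+1* (2,0)[XOO/.XX/XO.]-1 (2,2)[XOO/.XX/.OX]-1
p4 O@[XOO/XXX/.O.]: (2,0)[XOO/XXX/OO.]-1* (2,2)[XOO/XXX/.OO]-1
p5 X@[XOO/XXX/OO.]: (2,2)[XOO/XXX/OOX]+1*
p6 O@[XOO/XXX/OOX] terminal -1; root [..O/.XX/.O.] d5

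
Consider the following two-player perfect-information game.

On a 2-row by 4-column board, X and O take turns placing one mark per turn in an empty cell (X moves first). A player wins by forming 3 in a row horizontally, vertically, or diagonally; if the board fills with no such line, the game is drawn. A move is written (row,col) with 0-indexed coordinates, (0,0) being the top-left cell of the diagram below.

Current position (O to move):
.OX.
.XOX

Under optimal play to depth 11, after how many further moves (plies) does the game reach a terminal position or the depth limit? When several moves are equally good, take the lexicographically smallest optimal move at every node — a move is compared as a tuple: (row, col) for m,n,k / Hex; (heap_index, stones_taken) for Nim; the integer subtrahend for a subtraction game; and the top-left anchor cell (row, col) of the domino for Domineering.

[.OX./.XOX] O move#1: (0,0):+0/OOX./.XOX*, (0,3):+0/.OXO/.XOX, (1,0):+0/.OX./OXOX
[OOX./.XOX] X move#2: (0,3):+0/OOXX/.XOX*, (1,0):+0/OOX./XXOX
[OOXX/.XOX] O move#3: (1,0):+0/OOXX/OXOX*
[OOXX/OXOX] end (terminal +0, X#4); searched .OX./.XOX to 11

PV length from [.OX./.XOX]: 3 plies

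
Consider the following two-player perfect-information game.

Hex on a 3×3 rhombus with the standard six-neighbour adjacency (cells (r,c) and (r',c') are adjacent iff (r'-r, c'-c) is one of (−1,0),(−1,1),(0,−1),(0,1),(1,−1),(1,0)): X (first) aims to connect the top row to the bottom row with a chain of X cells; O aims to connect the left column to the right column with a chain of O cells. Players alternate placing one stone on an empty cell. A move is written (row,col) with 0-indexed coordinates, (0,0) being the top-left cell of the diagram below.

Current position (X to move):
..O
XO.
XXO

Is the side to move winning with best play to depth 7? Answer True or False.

X winning at [..O/XO./XXO]: True

p1 X@[..O/XO./XXO]: (0,0)[X.O/XO./XXO]+1* (0,1)[.XO/XO./XXO]+1 (1,2)[..O/XOX/XXO]+1
p2 O@[X.O/XO./XXO] terminal -1; root [..O/XO./XXO] d7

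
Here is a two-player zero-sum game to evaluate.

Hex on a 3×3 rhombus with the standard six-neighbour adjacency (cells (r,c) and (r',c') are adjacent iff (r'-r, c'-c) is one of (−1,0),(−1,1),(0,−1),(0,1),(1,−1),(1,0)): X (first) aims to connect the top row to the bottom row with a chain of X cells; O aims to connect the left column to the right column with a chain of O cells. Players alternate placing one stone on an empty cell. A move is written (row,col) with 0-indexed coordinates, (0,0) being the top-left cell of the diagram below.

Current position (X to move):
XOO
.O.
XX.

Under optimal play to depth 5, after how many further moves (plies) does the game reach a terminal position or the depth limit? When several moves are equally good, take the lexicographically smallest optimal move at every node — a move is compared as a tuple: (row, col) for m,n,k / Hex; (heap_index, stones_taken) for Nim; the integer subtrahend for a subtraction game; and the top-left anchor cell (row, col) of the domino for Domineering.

PV length from [XOO/.O./XX.]: 1 ply

p1 X@[XOO/.O./XX.]: (1,0)[XOO/XO./XX.]+1* (1,2)[XOO/.OX/XX.]-1 (2,2)[XOO/.O./XXX]-1
p2 O@[XOO/XO./XX.] terminal -1; root [XOO/.O./XX.] d5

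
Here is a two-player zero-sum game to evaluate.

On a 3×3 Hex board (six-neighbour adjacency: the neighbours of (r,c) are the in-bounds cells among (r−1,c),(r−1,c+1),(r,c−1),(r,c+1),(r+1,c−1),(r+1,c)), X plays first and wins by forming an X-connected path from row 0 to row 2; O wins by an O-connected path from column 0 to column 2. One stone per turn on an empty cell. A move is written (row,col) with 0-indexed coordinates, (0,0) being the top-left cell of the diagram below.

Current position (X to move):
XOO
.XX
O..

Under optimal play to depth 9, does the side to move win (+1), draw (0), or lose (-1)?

value(XOO/.XX/O.., X) = +1

p1 X@[XOO/.XX/O..]: (1,0)[XOO/XXX/O..]+1* (2,1)[XOO/.XX/OX.]-1 (2,2)[XOO/.XX/O.X]-1
p2 O@[XOO/XXX/O..]: (2,1)[XOO/XXX/OO.]-1* (2,2)[XOO/XXX/O.O]-1
p3 X@[XOO/XXX/OO.]: (2,2)[XOO/XXX/OOX]+1*
p4 O@[XOO/XXX/OOX] terminal -1; root [XOO/.XX/O..] d9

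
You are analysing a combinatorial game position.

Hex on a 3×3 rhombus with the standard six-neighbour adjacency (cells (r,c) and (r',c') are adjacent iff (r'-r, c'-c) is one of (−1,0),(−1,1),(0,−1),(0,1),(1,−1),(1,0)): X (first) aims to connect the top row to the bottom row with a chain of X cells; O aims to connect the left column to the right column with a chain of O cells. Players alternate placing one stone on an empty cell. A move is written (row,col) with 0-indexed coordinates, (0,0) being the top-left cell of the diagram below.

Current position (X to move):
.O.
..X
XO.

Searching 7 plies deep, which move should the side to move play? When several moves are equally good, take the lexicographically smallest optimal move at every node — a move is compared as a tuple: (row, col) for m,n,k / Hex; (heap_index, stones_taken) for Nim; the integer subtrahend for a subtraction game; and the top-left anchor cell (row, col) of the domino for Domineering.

p1 X@[.O./..X/XO.]: (0,0)[XO./..X/XO.]+1* (0,2)[.OX/..X/XO.]+1 (1,0)[.O./X.X/XO.]+1 (1,1)[.O./.XX/XO.]-1 (2,2)[.O./..X/XOX]-1
p2 O@[XO./..X/XO.]: (0,2)[XOO/..X/XO.]-1* (1,0)[XO./O.X/XO.]-1 (1,1)[XO./.OX/XO.]-1 (2,2)[XO./..X/XOO]-1
p3 X@[XOO/..X/XO.]: (1,0)[XOO/X.X/XO.]+1* (1,1)[XOO/.XX/XO.]-1 (2,2)[XOO/..X/XOX]-1
p4 O@[XOO/X.X/XO.] terminal -1; root [.O./..X/XO.] d7

X's best at [.O./..X/XO.]: (0,0)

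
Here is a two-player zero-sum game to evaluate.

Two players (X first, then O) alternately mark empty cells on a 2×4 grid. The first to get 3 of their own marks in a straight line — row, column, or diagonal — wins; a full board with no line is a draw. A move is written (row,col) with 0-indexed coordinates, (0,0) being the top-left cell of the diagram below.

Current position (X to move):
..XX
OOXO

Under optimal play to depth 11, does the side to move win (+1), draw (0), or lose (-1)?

value(..XX/OOXO, X) = +1

p1 X@[..XX/OOXO]: (0,0)[X.XX/OOXO]+0 (0,1)[.XXX/OOXO]+1*
p2 O@[.XXX/OOXO] terminal -1; root [..XX/OOXO] d11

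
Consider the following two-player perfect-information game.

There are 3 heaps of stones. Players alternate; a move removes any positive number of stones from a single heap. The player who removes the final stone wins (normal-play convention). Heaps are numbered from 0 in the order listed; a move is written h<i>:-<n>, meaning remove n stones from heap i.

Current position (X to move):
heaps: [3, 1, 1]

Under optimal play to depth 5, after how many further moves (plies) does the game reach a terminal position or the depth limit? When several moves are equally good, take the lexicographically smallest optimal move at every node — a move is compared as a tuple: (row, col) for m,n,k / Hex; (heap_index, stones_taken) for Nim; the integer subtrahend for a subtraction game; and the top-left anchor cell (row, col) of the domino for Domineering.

PV length from [(3,1,1)]: 3 plies

[(3,1,1)] X move#1: h0:-1:-1/(2,1,1), h0:-2:-1/(1,1,1), h0:-3:+1/(0,1,1)*, h1:-1:-1/(3,0,1), h2:-1:-1/(3,1,0)
[(0,1,1)] O move#2: h1:-1:-1/(0,0,1)*, h2:-1:-1/(0,1,0)
[(0,0,1)] X move#3: h2:-1:+1/(0,0,0)*
[(0,0,0)] end (terminal -1, O#4); searched (3,1,1) to 5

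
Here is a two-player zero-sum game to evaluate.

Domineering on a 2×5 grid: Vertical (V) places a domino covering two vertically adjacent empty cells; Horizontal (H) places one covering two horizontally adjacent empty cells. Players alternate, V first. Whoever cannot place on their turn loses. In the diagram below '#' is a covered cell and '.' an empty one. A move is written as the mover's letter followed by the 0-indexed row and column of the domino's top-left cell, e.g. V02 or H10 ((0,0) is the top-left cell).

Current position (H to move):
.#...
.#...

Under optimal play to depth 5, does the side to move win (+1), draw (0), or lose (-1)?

ply 1, H at .#.../.#... | H02=-1→.###./.#...*; H03=-1→.#.##/.#...; H12=-1→.#.../.###.; H13=-1→.#.../.#.##
ply 2, V at .###./.#... | V00=-1→####./##...; V04=+1→.####/.#..#*
ply 3, H at .####/.#..# | H12=-1→.####/.####*
ply 4, V at .####/.#### | V00=+1→#####/#####*
ply 5: #####/##### is terminal -1 (H); from .#.../.#... depth 5

value(.#.../.#..., H) = -1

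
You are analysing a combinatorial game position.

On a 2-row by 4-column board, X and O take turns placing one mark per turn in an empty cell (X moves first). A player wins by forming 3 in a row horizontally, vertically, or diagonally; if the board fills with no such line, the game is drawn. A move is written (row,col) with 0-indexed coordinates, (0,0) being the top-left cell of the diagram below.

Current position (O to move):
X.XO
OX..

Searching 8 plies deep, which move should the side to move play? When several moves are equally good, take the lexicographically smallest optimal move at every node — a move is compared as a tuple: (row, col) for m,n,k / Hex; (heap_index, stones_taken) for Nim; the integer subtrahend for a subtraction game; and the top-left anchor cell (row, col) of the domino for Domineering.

[X.XO/OX..] O move#1: (0,1):+0/XOXO/OX..*, (1,2):-1/X.XO/OXO., (1,3):-1/X.XO/OX.O
[XOXO/OX..] X move#2: (1,2):+0/XOXO/OXX.*, (1,3):+0/XOXO/OX.X
[XOXO/OXX.] O move#3: (1,3):+0/XOXO/OXXO*
[XOXO/OXXO] end (terminal +0, X#4); searched X.XO/OX.. to 8

O's best at [X.XO/OX..]: (0,1)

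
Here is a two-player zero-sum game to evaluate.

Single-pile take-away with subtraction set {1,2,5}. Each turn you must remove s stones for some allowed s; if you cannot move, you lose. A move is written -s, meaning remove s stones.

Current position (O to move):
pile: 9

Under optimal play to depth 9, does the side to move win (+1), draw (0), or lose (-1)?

[9] O move#1: -1:-1/8*, -2:-1/7, -5:-1/4
[8] X move#2: -1:-1/7, -2:+1/6*, -5:+1/3
[6] O move#3: -1:-1/5*, -2:-1/4, -5:-1/1
[5] X move#4: -1:-1/4, -2:+1/3*, -5:+1/0
[3] O move#5: -1:-1/2*, -2:-1/1
[2] X move#6: -1:-1/1, -2:+1/0*
[0] end (terminal -1, O#7); searched 9 to 9

value(9, O) = -1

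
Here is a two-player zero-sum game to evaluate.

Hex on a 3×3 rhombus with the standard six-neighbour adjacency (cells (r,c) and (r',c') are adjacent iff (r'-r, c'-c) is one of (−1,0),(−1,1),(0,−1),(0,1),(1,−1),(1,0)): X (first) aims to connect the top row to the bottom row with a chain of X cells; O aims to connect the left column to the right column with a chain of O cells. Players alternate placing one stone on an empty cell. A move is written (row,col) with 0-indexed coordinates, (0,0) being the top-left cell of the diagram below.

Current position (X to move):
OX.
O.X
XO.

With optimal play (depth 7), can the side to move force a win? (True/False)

X winning at [OX./O.X/XO.]: True

ply 1, X at OX./O.X/XO. | (0,2)=+1→OXX/O.X/XO.*; (1,1)=+1→OX./OXX/XO.; (2,2)=+1→OX./O.X/XOX
ply 2, O at OXX/O.X/XO. | (1,1)=-1→OXX/OOX/XO.*; (2,2)=-1→OXX/O.X/XOO
ply 3, X at OXX/OOX/XO. | (2,2)=+1→OXX/OOX/XOX*
ply 4: OXX/OOX/XOX is terminal -1 (O); from OX./O.X/XO. depth 7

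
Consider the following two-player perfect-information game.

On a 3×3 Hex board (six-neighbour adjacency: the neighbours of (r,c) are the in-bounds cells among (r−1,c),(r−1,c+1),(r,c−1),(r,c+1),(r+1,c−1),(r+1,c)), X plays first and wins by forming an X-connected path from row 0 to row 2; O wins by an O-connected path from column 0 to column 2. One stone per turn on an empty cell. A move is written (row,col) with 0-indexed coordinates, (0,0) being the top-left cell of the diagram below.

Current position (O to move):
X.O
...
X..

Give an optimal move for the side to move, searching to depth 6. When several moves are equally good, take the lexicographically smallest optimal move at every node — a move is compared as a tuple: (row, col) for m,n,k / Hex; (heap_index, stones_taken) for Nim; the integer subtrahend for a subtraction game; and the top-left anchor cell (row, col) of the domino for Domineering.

[X.O/.../X..] O move#1: (0,1):-1/XOO/.../X.., (1,0):+1/X.O/O../X..*, (1,1):-1/X.O/.O./X.., (1,2):-1/X.O/..O/X.., (2,1):-1/X.O/.../XO., (2,2):-1/X.O/.../X.O
[X.O/O../X..] X move#2: (0,1):-1/XXO/O../X..*, (1,1):-1/X.O/OX./X.., (1,2):-1/X.O/O.X/X.., (2,1):-1/X.O/O../XX., (2,2):-1/X.O/O../X.X
[XXO/O../X..] O move#3: (1,1):+1/XXO/OO./X..*, (1,2):-1/XXO/O.O/X.., (2,1):-1/XXO/O../XO., (2,2):-1/XXO/O../X.O
[XXO/OO./X..] end (terminal -1, X#4); searched X.O/.../X.. to 6

O's best at [X.O/.../X..]: (1,0)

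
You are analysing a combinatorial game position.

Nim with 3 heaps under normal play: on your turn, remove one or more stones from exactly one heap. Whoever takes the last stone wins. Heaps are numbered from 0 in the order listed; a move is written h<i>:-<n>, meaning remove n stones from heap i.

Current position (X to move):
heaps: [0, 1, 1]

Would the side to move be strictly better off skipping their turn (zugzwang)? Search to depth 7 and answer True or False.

zugzwang((0,1,1), X) = True

ply 1, X at (0,1,1) | h1:-1=-1→(0,0,1)*; h2:-1=-1→(0,1,0)
ply 2, O at (0,0,1) | h2:-1=+1→(0,0,0)*
ply 3: (0,0,0) is terminal -1 (X); from (0,1,1) depth 7
if X skipped the turn, O would face:
~ ply 1, O at (0,1,1) | h1:-1=-1→(0,0,1)*; h2:-1=-1→(0,1,0)
~ ply 2, X at (0,0,1) | h2:-1=+1→(0,0,0)*
~ ply 3: (0,0,0) is terminal -1 (O); from (0,1,1) depth 7
compare (X): move=-1 vs pass=+1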